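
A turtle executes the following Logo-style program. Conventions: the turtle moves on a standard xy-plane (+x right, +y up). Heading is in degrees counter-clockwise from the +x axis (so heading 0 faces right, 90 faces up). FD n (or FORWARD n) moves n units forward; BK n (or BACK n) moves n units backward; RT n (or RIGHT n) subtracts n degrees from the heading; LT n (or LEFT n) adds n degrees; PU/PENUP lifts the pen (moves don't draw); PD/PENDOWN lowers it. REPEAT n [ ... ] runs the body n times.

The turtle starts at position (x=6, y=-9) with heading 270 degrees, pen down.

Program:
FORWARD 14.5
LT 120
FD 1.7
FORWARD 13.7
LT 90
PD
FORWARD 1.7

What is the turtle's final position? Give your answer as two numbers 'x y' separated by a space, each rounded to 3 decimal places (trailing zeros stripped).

Executing turtle program step by step:
Start: pos=(6,-9), heading=270, pen down
FD 14.5: (6,-9) -> (6,-23.5) [heading=270, draw]
LT 120: heading 270 -> 30
FD 1.7: (6,-23.5) -> (7.472,-22.65) [heading=30, draw]
FD 13.7: (7.472,-22.65) -> (19.337,-15.8) [heading=30, draw]
LT 90: heading 30 -> 120
PD: pen down
FD 1.7: (19.337,-15.8) -> (18.487,-14.328) [heading=120, draw]
Final: pos=(18.487,-14.328), heading=120, 4 segment(s) drawn

Answer: 18.487 -14.328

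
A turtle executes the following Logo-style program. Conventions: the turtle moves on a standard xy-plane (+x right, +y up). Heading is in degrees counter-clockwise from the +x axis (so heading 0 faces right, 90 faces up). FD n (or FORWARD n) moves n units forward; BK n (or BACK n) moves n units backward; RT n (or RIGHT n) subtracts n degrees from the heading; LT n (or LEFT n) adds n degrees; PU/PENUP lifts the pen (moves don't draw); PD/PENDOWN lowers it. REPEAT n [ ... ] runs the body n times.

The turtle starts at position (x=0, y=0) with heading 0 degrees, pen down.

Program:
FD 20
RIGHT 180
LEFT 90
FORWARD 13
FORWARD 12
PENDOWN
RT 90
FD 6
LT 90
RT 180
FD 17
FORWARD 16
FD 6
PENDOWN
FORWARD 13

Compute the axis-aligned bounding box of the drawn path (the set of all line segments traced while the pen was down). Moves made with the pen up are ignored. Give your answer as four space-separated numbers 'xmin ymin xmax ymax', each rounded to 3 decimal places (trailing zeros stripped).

Answer: 0 -25 20 27

Derivation:
Executing turtle program step by step:
Start: pos=(0,0), heading=0, pen down
FD 20: (0,0) -> (20,0) [heading=0, draw]
RT 180: heading 0 -> 180
LT 90: heading 180 -> 270
FD 13: (20,0) -> (20,-13) [heading=270, draw]
FD 12: (20,-13) -> (20,-25) [heading=270, draw]
PD: pen down
RT 90: heading 270 -> 180
FD 6: (20,-25) -> (14,-25) [heading=180, draw]
LT 90: heading 180 -> 270
RT 180: heading 270 -> 90
FD 17: (14,-25) -> (14,-8) [heading=90, draw]
FD 16: (14,-8) -> (14,8) [heading=90, draw]
FD 6: (14,8) -> (14,14) [heading=90, draw]
PD: pen down
FD 13: (14,14) -> (14,27) [heading=90, draw]
Final: pos=(14,27), heading=90, 8 segment(s) drawn

Segment endpoints: x in {0, 14, 14, 14, 14, 14, 20}, y in {-25, -13, -8, 0, 8, 14, 27}
xmin=0, ymin=-25, xmax=20, ymax=27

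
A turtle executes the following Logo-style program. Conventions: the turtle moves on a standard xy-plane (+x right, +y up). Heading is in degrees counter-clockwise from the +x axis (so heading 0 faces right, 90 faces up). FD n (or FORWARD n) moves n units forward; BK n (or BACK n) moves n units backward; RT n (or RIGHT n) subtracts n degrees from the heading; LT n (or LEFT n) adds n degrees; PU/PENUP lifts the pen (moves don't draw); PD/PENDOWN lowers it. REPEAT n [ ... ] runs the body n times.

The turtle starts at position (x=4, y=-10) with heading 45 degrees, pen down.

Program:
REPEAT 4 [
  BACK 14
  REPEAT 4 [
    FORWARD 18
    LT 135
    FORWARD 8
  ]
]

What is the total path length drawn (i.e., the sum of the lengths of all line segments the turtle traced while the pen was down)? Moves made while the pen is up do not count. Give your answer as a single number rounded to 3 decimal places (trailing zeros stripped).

Answer: 472

Derivation:
Executing turtle program step by step:
Start: pos=(4,-10), heading=45, pen down
REPEAT 4 [
  -- iteration 1/4 --
  BK 14: (4,-10) -> (-5.899,-19.899) [heading=45, draw]
  REPEAT 4 [
    -- iteration 1/4 --
    FD 18: (-5.899,-19.899) -> (6.828,-7.172) [heading=45, draw]
    LT 135: heading 45 -> 180
    FD 8: (6.828,-7.172) -> (-1.172,-7.172) [heading=180, draw]
    -- iteration 2/4 --
    FD 18: (-1.172,-7.172) -> (-19.172,-7.172) [heading=180, draw]
    LT 135: heading 180 -> 315
    FD 8: (-19.172,-7.172) -> (-13.515,-12.828) [heading=315, draw]
    -- iteration 3/4 --
    FD 18: (-13.515,-12.828) -> (-0.787,-25.556) [heading=315, draw]
    LT 135: heading 315 -> 90
    FD 8: (-0.787,-25.556) -> (-0.787,-17.556) [heading=90, draw]
    -- iteration 4/4 --
    FD 18: (-0.787,-17.556) -> (-0.787,0.444) [heading=90, draw]
    LT 135: heading 90 -> 225
    FD 8: (-0.787,0.444) -> (-6.444,-5.213) [heading=225, draw]
  ]
  -- iteration 2/4 --
  BK 14: (-6.444,-5.213) -> (3.456,4.686) [heading=225, draw]
  REPEAT 4 [
    -- iteration 1/4 --
    FD 18: (3.456,4.686) -> (-9.272,-8.042) [heading=225, draw]
    LT 135: heading 225 -> 0
    FD 8: (-9.272,-8.042) -> (-1.272,-8.042) [heading=0, draw]
    -- iteration 2/4 --
    FD 18: (-1.272,-8.042) -> (16.728,-8.042) [heading=0, draw]
    LT 135: heading 0 -> 135
    FD 8: (16.728,-8.042) -> (11.071,-2.385) [heading=135, draw]
    -- iteration 3/4 --
    FD 18: (11.071,-2.385) -> (-1.657,10.343) [heading=135, draw]
    LT 135: heading 135 -> 270
    FD 8: (-1.657,10.343) -> (-1.657,2.343) [heading=270, draw]
    -- iteration 4/4 --
    FD 18: (-1.657,2.343) -> (-1.657,-15.657) [heading=270, draw]
    LT 135: heading 270 -> 45
    FD 8: (-1.657,-15.657) -> (4,-10) [heading=45, draw]
  ]
  -- iteration 3/4 --
  BK 14: (4,-10) -> (-5.899,-19.899) [heading=45, draw]
  REPEAT 4 [
    -- iteration 1/4 --
    FD 18: (-5.899,-19.899) -> (6.828,-7.172) [heading=45, draw]
    LT 135: heading 45 -> 180
    FD 8: (6.828,-7.172) -> (-1.172,-7.172) [heading=180, draw]
    -- iteration 2/4 --
    FD 18: (-1.172,-7.172) -> (-19.172,-7.172) [heading=180, draw]
    LT 135: heading 180 -> 315
    FD 8: (-19.172,-7.172) -> (-13.515,-12.828) [heading=315, draw]
    -- iteration 3/4 --
    FD 18: (-13.515,-12.828) -> (-0.787,-25.556) [heading=315, draw]
    LT 135: heading 315 -> 90
    FD 8: (-0.787,-25.556) -> (-0.787,-17.556) [heading=90, draw]
    -- iteration 4/4 --
    FD 18: (-0.787,-17.556) -> (-0.787,0.444) [heading=90, draw]
    LT 135: heading 90 -> 225
    FD 8: (-0.787,0.444) -> (-6.444,-5.213) [heading=225, draw]
  ]
  -- iteration 4/4 --
  BK 14: (-6.444,-5.213) -> (3.456,4.686) [heading=225, draw]
  REPEAT 4 [
    -- iteration 1/4 --
    FD 18: (3.456,4.686) -> (-9.272,-8.042) [heading=225, draw]
    LT 135: heading 225 -> 0
    FD 8: (-9.272,-8.042) -> (-1.272,-8.042) [heading=0, draw]
    -- iteration 2/4 --
    FD 18: (-1.272,-8.042) -> (16.728,-8.042) [heading=0, draw]
    LT 135: heading 0 -> 135
    FD 8: (16.728,-8.042) -> (11.071,-2.385) [heading=135, draw]
    -- iteration 3/4 --
    FD 18: (11.071,-2.385) -> (-1.657,10.343) [heading=135, draw]
    LT 135: heading 135 -> 270
    FD 8: (-1.657,10.343) -> (-1.657,2.343) [heading=270, draw]
    -- iteration 4/4 --
    FD 18: (-1.657,2.343) -> (-1.657,-15.657) [heading=270, draw]
    LT 135: heading 270 -> 45
    FD 8: (-1.657,-15.657) -> (4,-10) [heading=45, draw]
  ]
]
Final: pos=(4,-10), heading=45, 36 segment(s) drawn

Segment lengths:
  seg 1: (4,-10) -> (-5.899,-19.899), length = 14
  seg 2: (-5.899,-19.899) -> (6.828,-7.172), length = 18
  seg 3: (6.828,-7.172) -> (-1.172,-7.172), length = 8
  seg 4: (-1.172,-7.172) -> (-19.172,-7.172), length = 18
  seg 5: (-19.172,-7.172) -> (-13.515,-12.828), length = 8
  seg 6: (-13.515,-12.828) -> (-0.787,-25.556), length = 18
  seg 7: (-0.787,-25.556) -> (-0.787,-17.556), length = 8
  seg 8: (-0.787,-17.556) -> (-0.787,0.444), length = 18
  seg 9: (-0.787,0.444) -> (-6.444,-5.213), length = 8
  seg 10: (-6.444,-5.213) -> (3.456,4.686), length = 14
  seg 11: (3.456,4.686) -> (-9.272,-8.042), length = 18
  seg 12: (-9.272,-8.042) -> (-1.272,-8.042), length = 8
  seg 13: (-1.272,-8.042) -> (16.728,-8.042), length = 18
  seg 14: (16.728,-8.042) -> (11.071,-2.385), length = 8
  seg 15: (11.071,-2.385) -> (-1.657,10.343), length = 18
  seg 16: (-1.657,10.343) -> (-1.657,2.343), length = 8
  seg 17: (-1.657,2.343) -> (-1.657,-15.657), length = 18
  seg 18: (-1.657,-15.657) -> (4,-10), length = 8
  seg 19: (4,-10) -> (-5.899,-19.899), length = 14
  seg 20: (-5.899,-19.899) -> (6.828,-7.172), length = 18
  seg 21: (6.828,-7.172) -> (-1.172,-7.172), length = 8
  seg 22: (-1.172,-7.172) -> (-19.172,-7.172), length = 18
  seg 23: (-19.172,-7.172) -> (-13.515,-12.828), length = 8
  seg 24: (-13.515,-12.828) -> (-0.787,-25.556), length = 18
  seg 25: (-0.787,-25.556) -> (-0.787,-17.556), length = 8
  seg 26: (-0.787,-17.556) -> (-0.787,0.444), length = 18
  seg 27: (-0.787,0.444) -> (-6.444,-5.213), length = 8
  seg 28: (-6.444,-5.213) -> (3.456,4.686), length = 14
  seg 29: (3.456,4.686) -> (-9.272,-8.042), length = 18
  seg 30: (-9.272,-8.042) -> (-1.272,-8.042), length = 8
  seg 31: (-1.272,-8.042) -> (16.728,-8.042), length = 18
  seg 32: (16.728,-8.042) -> (11.071,-2.385), length = 8
  seg 33: (11.071,-2.385) -> (-1.657,10.343), length = 18
  seg 34: (-1.657,10.343) -> (-1.657,2.343), length = 8
  seg 35: (-1.657,2.343) -> (-1.657,-15.657), length = 18
  seg 36: (-1.657,-15.657) -> (4,-10), length = 8
Total = 472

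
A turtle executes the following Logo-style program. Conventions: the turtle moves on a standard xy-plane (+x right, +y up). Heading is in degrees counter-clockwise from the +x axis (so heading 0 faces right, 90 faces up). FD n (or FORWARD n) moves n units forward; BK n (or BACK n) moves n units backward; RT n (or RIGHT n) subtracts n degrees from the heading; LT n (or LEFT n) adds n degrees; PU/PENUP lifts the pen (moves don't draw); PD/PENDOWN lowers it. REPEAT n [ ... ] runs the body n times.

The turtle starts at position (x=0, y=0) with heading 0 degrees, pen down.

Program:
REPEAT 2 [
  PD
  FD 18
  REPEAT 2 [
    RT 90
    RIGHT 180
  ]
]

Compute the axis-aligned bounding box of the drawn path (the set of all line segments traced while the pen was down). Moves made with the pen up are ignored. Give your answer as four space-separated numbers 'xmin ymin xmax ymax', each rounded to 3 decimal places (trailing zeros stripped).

Executing turtle program step by step:
Start: pos=(0,0), heading=0, pen down
REPEAT 2 [
  -- iteration 1/2 --
  PD: pen down
  FD 18: (0,0) -> (18,0) [heading=0, draw]
  REPEAT 2 [
    -- iteration 1/2 --
    RT 90: heading 0 -> 270
    RT 180: heading 270 -> 90
    -- iteration 2/2 --
    RT 90: heading 90 -> 0
    RT 180: heading 0 -> 180
  ]
  -- iteration 2/2 --
  PD: pen down
  FD 18: (18,0) -> (0,0) [heading=180, draw]
  REPEAT 2 [
    -- iteration 1/2 --
    RT 90: heading 180 -> 90
    RT 180: heading 90 -> 270
    -- iteration 2/2 --
    RT 90: heading 270 -> 180
    RT 180: heading 180 -> 0
  ]
]
Final: pos=(0,0), heading=0, 2 segment(s) drawn

Segment endpoints: x in {0, 18}, y in {0, 0}
xmin=0, ymin=0, xmax=18, ymax=0

Answer: 0 0 18 0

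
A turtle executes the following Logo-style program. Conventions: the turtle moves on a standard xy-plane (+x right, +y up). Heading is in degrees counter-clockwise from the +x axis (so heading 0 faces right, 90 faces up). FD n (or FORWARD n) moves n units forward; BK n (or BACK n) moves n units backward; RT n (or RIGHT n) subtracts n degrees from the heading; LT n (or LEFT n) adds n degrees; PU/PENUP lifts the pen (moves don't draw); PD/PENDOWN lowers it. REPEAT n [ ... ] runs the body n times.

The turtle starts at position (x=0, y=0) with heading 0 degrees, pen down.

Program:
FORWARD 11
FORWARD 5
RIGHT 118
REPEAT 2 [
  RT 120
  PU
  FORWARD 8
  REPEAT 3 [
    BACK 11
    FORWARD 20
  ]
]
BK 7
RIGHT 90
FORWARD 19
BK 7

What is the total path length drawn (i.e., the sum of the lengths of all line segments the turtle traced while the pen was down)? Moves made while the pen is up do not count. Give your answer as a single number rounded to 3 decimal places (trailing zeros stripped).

Executing turtle program step by step:
Start: pos=(0,0), heading=0, pen down
FD 11: (0,0) -> (11,0) [heading=0, draw]
FD 5: (11,0) -> (16,0) [heading=0, draw]
RT 118: heading 0 -> 242
REPEAT 2 [
  -- iteration 1/2 --
  RT 120: heading 242 -> 122
  PU: pen up
  FD 8: (16,0) -> (11.761,6.784) [heading=122, move]
  REPEAT 3 [
    -- iteration 1/3 --
    BK 11: (11.761,6.784) -> (17.59,-2.544) [heading=122, move]
    FD 20: (17.59,-2.544) -> (6.991,14.417) [heading=122, move]
    -- iteration 2/3 --
    BK 11: (6.991,14.417) -> (12.82,5.088) [heading=122, move]
    FD 20: (12.82,5.088) -> (2.222,22.049) [heading=122, move]
    -- iteration 3/3 --
    BK 11: (2.222,22.049) -> (8.051,12.721) [heading=122, move]
    FD 20: (8.051,12.721) -> (-2.547,29.682) [heading=122, move]
  ]
  -- iteration 2/2 --
  RT 120: heading 122 -> 2
  PU: pen up
  FD 8: (-2.547,29.682) -> (5.448,29.961) [heading=2, move]
  REPEAT 3 [
    -- iteration 1/3 --
    BK 11: (5.448,29.961) -> (-5.545,29.577) [heading=2, move]
    FD 20: (-5.545,29.577) -> (14.442,30.275) [heading=2, move]
    -- iteration 2/3 --
    BK 11: (14.442,30.275) -> (3.449,29.891) [heading=2, move]
    FD 20: (3.449,29.891) -> (23.437,30.589) [heading=2, move]
    -- iteration 3/3 --
    BK 11: (23.437,30.589) -> (12.444,30.205) [heading=2, move]
    FD 20: (12.444,30.205) -> (32.432,30.903) [heading=2, move]
  ]
]
BK 7: (32.432,30.903) -> (25.436,30.659) [heading=2, move]
RT 90: heading 2 -> 272
FD 19: (25.436,30.659) -> (26.099,11.67) [heading=272, move]
BK 7: (26.099,11.67) -> (25.855,18.666) [heading=272, move]
Final: pos=(25.855,18.666), heading=272, 2 segment(s) drawn

Segment lengths:
  seg 1: (0,0) -> (11,0), length = 11
  seg 2: (11,0) -> (16,0), length = 5
Total = 16

Answer: 16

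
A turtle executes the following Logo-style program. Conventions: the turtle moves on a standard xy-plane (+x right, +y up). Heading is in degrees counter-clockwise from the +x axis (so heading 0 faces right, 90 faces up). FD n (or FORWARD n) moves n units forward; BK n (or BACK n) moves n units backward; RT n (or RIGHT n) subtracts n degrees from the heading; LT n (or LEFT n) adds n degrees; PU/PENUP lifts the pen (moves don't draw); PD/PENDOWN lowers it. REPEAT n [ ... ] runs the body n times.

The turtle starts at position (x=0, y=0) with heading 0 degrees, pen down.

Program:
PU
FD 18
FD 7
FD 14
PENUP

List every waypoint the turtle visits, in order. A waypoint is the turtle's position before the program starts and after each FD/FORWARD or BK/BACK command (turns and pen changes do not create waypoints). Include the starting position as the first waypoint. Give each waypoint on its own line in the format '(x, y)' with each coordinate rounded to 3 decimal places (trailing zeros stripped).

Executing turtle program step by step:
Start: pos=(0,0), heading=0, pen down
PU: pen up
FD 18: (0,0) -> (18,0) [heading=0, move]
FD 7: (18,0) -> (25,0) [heading=0, move]
FD 14: (25,0) -> (39,0) [heading=0, move]
PU: pen up
Final: pos=(39,0), heading=0, 0 segment(s) drawn
Waypoints (4 total):
(0, 0)
(18, 0)
(25, 0)
(39, 0)

Answer: (0, 0)
(18, 0)
(25, 0)
(39, 0)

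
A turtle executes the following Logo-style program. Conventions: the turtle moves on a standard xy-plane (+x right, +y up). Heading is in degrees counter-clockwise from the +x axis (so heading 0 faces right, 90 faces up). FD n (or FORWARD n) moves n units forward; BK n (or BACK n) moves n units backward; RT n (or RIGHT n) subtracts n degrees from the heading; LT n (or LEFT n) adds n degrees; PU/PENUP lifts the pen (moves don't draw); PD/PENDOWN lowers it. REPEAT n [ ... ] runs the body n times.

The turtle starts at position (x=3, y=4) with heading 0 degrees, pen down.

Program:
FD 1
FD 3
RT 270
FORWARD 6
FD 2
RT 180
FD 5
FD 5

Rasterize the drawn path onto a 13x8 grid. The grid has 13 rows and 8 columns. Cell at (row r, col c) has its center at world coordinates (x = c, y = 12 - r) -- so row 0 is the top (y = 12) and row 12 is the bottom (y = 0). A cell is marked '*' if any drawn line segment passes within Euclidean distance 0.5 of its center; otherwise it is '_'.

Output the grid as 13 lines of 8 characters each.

Answer: _______*
_______*
_______*
_______*
_______*
_______*
_______*
_______*
___*****
_______*
_______*
________
________

Derivation:
Segment 0: (3,4) -> (4,4)
Segment 1: (4,4) -> (7,4)
Segment 2: (7,4) -> (7,10)
Segment 3: (7,10) -> (7,12)
Segment 4: (7,12) -> (7,7)
Segment 5: (7,7) -> (7,2)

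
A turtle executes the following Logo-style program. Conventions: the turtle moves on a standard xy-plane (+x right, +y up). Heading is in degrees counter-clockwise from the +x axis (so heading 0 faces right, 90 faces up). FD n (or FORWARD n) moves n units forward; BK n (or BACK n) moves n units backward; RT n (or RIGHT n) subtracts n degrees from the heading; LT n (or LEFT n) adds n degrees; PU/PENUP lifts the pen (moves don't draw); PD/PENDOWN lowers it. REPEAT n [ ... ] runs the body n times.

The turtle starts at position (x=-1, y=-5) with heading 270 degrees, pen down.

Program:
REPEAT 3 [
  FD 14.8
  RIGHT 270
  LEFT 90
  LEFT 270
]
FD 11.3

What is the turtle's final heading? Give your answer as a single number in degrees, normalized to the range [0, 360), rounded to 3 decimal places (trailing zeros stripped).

Answer: 180

Derivation:
Executing turtle program step by step:
Start: pos=(-1,-5), heading=270, pen down
REPEAT 3 [
  -- iteration 1/3 --
  FD 14.8: (-1,-5) -> (-1,-19.8) [heading=270, draw]
  RT 270: heading 270 -> 0
  LT 90: heading 0 -> 90
  LT 270: heading 90 -> 0
  -- iteration 2/3 --
  FD 14.8: (-1,-19.8) -> (13.8,-19.8) [heading=0, draw]
  RT 270: heading 0 -> 90
  LT 90: heading 90 -> 180
  LT 270: heading 180 -> 90
  -- iteration 3/3 --
  FD 14.8: (13.8,-19.8) -> (13.8,-5) [heading=90, draw]
  RT 270: heading 90 -> 180
  LT 90: heading 180 -> 270
  LT 270: heading 270 -> 180
]
FD 11.3: (13.8,-5) -> (2.5,-5) [heading=180, draw]
Final: pos=(2.5,-5), heading=180, 4 segment(s) drawn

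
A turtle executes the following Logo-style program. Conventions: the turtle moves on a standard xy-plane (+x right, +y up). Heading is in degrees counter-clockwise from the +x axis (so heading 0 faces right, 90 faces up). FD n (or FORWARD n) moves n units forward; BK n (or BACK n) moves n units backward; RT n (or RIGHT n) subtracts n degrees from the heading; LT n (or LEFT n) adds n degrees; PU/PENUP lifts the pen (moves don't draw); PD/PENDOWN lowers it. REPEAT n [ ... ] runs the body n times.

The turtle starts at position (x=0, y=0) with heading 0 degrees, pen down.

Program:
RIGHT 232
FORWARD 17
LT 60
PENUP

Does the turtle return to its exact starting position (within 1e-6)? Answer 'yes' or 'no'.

Answer: no

Derivation:
Executing turtle program step by step:
Start: pos=(0,0), heading=0, pen down
RT 232: heading 0 -> 128
FD 17: (0,0) -> (-10.466,13.396) [heading=128, draw]
LT 60: heading 128 -> 188
PU: pen up
Final: pos=(-10.466,13.396), heading=188, 1 segment(s) drawn

Start position: (0, 0)
Final position: (-10.466, 13.396)
Distance = 17; >= 1e-6 -> NOT closed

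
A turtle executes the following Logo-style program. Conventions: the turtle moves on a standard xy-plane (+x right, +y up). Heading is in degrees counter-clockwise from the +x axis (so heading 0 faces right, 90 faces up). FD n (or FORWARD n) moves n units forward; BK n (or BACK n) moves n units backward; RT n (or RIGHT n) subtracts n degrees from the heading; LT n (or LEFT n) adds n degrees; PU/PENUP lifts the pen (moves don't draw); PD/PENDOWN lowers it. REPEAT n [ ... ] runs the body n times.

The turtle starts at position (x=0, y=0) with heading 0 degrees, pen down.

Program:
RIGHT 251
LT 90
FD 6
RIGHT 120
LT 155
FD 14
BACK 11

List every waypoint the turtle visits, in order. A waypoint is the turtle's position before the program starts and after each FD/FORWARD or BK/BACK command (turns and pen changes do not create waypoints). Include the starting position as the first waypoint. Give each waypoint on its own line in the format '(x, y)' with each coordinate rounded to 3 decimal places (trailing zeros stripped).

Answer: (0, 0)
(-5.673, -1.953)
(-13.902, -13.28)
(-7.436, -4.38)

Derivation:
Executing turtle program step by step:
Start: pos=(0,0), heading=0, pen down
RT 251: heading 0 -> 109
LT 90: heading 109 -> 199
FD 6: (0,0) -> (-5.673,-1.953) [heading=199, draw]
RT 120: heading 199 -> 79
LT 155: heading 79 -> 234
FD 14: (-5.673,-1.953) -> (-13.902,-13.28) [heading=234, draw]
BK 11: (-13.902,-13.28) -> (-7.436,-4.38) [heading=234, draw]
Final: pos=(-7.436,-4.38), heading=234, 3 segment(s) drawn
Waypoints (4 total):
(0, 0)
(-5.673, -1.953)
(-13.902, -13.28)
(-7.436, -4.38)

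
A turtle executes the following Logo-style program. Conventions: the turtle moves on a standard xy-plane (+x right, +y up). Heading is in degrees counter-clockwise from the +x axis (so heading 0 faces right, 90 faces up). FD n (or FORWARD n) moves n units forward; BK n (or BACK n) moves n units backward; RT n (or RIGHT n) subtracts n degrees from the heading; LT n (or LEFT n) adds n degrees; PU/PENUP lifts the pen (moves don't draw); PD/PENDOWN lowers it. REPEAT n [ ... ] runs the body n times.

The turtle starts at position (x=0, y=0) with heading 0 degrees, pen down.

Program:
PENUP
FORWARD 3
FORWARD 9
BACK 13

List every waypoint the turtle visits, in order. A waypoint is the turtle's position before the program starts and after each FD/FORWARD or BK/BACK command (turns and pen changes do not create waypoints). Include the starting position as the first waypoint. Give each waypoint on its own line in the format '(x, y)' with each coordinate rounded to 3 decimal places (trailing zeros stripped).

Answer: (0, 0)
(3, 0)
(12, 0)
(-1, 0)

Derivation:
Executing turtle program step by step:
Start: pos=(0,0), heading=0, pen down
PU: pen up
FD 3: (0,0) -> (3,0) [heading=0, move]
FD 9: (3,0) -> (12,0) [heading=0, move]
BK 13: (12,0) -> (-1,0) [heading=0, move]
Final: pos=(-1,0), heading=0, 0 segment(s) drawn
Waypoints (4 total):
(0, 0)
(3, 0)
(12, 0)
(-1, 0)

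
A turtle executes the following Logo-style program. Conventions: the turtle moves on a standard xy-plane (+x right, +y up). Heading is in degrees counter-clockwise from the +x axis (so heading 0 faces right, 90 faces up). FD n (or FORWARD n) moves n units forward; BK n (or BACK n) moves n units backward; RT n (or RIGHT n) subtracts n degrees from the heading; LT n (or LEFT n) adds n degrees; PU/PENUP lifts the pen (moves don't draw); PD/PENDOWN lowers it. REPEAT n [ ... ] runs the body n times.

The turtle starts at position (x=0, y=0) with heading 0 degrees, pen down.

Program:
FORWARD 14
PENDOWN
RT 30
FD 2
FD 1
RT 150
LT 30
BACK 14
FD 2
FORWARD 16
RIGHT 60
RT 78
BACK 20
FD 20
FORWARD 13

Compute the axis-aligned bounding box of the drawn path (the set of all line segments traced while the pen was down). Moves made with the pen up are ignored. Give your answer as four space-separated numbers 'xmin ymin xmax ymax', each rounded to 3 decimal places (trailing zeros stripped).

Answer: 0 -22.521 28.722 8.864

Derivation:
Executing turtle program step by step:
Start: pos=(0,0), heading=0, pen down
FD 14: (0,0) -> (14,0) [heading=0, draw]
PD: pen down
RT 30: heading 0 -> 330
FD 2: (14,0) -> (15.732,-1) [heading=330, draw]
FD 1: (15.732,-1) -> (16.598,-1.5) [heading=330, draw]
RT 150: heading 330 -> 180
LT 30: heading 180 -> 210
BK 14: (16.598,-1.5) -> (28.722,5.5) [heading=210, draw]
FD 2: (28.722,5.5) -> (26.99,4.5) [heading=210, draw]
FD 16: (26.99,4.5) -> (13.134,-3.5) [heading=210, draw]
RT 60: heading 210 -> 150
RT 78: heading 150 -> 72
BK 20: (13.134,-3.5) -> (6.954,-22.521) [heading=72, draw]
FD 20: (6.954,-22.521) -> (13.134,-3.5) [heading=72, draw]
FD 13: (13.134,-3.5) -> (17.151,8.864) [heading=72, draw]
Final: pos=(17.151,8.864), heading=72, 9 segment(s) drawn

Segment endpoints: x in {0, 6.954, 13.134, 14, 15.732, 16.598, 17.151, 26.99, 28.722}, y in {-22.521, -3.5, -1.5, -1, 0, 4.5, 5.5, 8.864}
xmin=0, ymin=-22.521, xmax=28.722, ymax=8.864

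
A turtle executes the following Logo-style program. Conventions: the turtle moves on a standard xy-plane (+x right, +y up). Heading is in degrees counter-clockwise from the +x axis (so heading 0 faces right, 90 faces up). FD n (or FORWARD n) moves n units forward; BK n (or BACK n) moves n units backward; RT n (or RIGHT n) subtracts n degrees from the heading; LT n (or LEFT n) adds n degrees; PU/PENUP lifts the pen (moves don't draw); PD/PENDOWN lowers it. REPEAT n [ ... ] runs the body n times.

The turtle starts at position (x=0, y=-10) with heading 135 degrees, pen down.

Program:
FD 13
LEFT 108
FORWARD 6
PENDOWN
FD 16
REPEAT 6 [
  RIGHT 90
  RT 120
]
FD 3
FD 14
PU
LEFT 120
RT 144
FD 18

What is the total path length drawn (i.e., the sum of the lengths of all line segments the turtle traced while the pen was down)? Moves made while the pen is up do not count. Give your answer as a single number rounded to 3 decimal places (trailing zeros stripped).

Answer: 52

Derivation:
Executing turtle program step by step:
Start: pos=(0,-10), heading=135, pen down
FD 13: (0,-10) -> (-9.192,-0.808) [heading=135, draw]
LT 108: heading 135 -> 243
FD 6: (-9.192,-0.808) -> (-11.916,-6.154) [heading=243, draw]
PD: pen down
FD 16: (-11.916,-6.154) -> (-19.18,-20.41) [heading=243, draw]
REPEAT 6 [
  -- iteration 1/6 --
  RT 90: heading 243 -> 153
  RT 120: heading 153 -> 33
  -- iteration 2/6 --
  RT 90: heading 33 -> 303
  RT 120: heading 303 -> 183
  -- iteration 3/6 --
  RT 90: heading 183 -> 93
  RT 120: heading 93 -> 333
  -- iteration 4/6 --
  RT 90: heading 333 -> 243
  RT 120: heading 243 -> 123
  -- iteration 5/6 --
  RT 90: heading 123 -> 33
  RT 120: heading 33 -> 273
  -- iteration 6/6 --
  RT 90: heading 273 -> 183
  RT 120: heading 183 -> 63
]
FD 3: (-19.18,-20.41) -> (-17.818,-17.737) [heading=63, draw]
FD 14: (-17.818,-17.737) -> (-11.462,-5.263) [heading=63, draw]
PU: pen up
LT 120: heading 63 -> 183
RT 144: heading 183 -> 39
FD 18: (-11.462,-5.263) -> (2.526,6.065) [heading=39, move]
Final: pos=(2.526,6.065), heading=39, 5 segment(s) drawn

Segment lengths:
  seg 1: (0,-10) -> (-9.192,-0.808), length = 13
  seg 2: (-9.192,-0.808) -> (-11.916,-6.154), length = 6
  seg 3: (-11.916,-6.154) -> (-19.18,-20.41), length = 16
  seg 4: (-19.18,-20.41) -> (-17.818,-17.737), length = 3
  seg 5: (-17.818,-17.737) -> (-11.462,-5.263), length = 14
Total = 52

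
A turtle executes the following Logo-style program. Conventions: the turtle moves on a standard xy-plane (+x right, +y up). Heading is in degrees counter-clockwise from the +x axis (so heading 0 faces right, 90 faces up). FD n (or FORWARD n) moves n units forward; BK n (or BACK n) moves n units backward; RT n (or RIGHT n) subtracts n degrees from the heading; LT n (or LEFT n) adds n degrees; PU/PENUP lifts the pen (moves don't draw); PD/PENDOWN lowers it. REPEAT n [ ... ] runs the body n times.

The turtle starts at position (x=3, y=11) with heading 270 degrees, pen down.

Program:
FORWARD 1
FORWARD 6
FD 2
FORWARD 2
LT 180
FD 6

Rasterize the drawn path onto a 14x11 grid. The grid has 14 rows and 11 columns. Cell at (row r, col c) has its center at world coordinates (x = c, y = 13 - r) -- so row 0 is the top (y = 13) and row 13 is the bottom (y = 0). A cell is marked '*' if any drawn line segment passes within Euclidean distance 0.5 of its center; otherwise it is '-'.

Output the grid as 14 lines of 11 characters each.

Answer: -----------
-----------
---*-------
---*-------
---*-------
---*-------
---*-------
---*-------
---*-------
---*-------
---*-------
---*-------
---*-------
---*-------

Derivation:
Segment 0: (3,11) -> (3,10)
Segment 1: (3,10) -> (3,4)
Segment 2: (3,4) -> (3,2)
Segment 3: (3,2) -> (3,0)
Segment 4: (3,0) -> (3,6)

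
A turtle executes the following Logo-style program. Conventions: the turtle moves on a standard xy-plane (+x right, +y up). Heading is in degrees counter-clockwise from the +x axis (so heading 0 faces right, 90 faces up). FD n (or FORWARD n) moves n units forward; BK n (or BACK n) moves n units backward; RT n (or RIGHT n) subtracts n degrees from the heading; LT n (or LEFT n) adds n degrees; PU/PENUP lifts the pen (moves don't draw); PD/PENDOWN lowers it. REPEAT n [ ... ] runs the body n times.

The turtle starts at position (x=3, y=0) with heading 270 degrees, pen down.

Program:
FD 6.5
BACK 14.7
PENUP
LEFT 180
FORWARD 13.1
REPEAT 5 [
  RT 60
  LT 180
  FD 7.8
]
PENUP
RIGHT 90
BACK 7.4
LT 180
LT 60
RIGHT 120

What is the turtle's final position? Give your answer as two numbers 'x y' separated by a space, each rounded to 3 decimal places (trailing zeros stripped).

Executing turtle program step by step:
Start: pos=(3,0), heading=270, pen down
FD 6.5: (3,0) -> (3,-6.5) [heading=270, draw]
BK 14.7: (3,-6.5) -> (3,8.2) [heading=270, draw]
PU: pen up
LT 180: heading 270 -> 90
FD 13.1: (3,8.2) -> (3,21.3) [heading=90, move]
REPEAT 5 [
  -- iteration 1/5 --
  RT 60: heading 90 -> 30
  LT 180: heading 30 -> 210
  FD 7.8: (3,21.3) -> (-3.755,17.4) [heading=210, move]
  -- iteration 2/5 --
  RT 60: heading 210 -> 150
  LT 180: heading 150 -> 330
  FD 7.8: (-3.755,17.4) -> (3,13.5) [heading=330, move]
  -- iteration 3/5 --
  RT 60: heading 330 -> 270
  LT 180: heading 270 -> 90
  FD 7.8: (3,13.5) -> (3,21.3) [heading=90, move]
  -- iteration 4/5 --
  RT 60: heading 90 -> 30
  LT 180: heading 30 -> 210
  FD 7.8: (3,21.3) -> (-3.755,17.4) [heading=210, move]
  -- iteration 5/5 --
  RT 60: heading 210 -> 150
  LT 180: heading 150 -> 330
  FD 7.8: (-3.755,17.4) -> (3,13.5) [heading=330, move]
]
PU: pen up
RT 90: heading 330 -> 240
BK 7.4: (3,13.5) -> (6.7,19.909) [heading=240, move]
LT 180: heading 240 -> 60
LT 60: heading 60 -> 120
RT 120: heading 120 -> 0
Final: pos=(6.7,19.909), heading=0, 2 segment(s) drawn

Answer: 6.7 19.909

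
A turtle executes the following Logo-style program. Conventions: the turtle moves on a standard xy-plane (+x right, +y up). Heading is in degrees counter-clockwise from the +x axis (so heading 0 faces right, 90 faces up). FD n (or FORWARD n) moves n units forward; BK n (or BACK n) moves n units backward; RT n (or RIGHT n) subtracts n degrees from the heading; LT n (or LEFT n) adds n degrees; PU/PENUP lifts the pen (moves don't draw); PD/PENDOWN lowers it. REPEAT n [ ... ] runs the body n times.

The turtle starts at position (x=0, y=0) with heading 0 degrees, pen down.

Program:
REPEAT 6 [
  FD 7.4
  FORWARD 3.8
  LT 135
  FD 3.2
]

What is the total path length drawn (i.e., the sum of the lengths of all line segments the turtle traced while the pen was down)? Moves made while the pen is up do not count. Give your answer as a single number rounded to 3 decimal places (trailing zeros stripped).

Answer: 86.4

Derivation:
Executing turtle program step by step:
Start: pos=(0,0), heading=0, pen down
REPEAT 6 [
  -- iteration 1/6 --
  FD 7.4: (0,0) -> (7.4,0) [heading=0, draw]
  FD 3.8: (7.4,0) -> (11.2,0) [heading=0, draw]
  LT 135: heading 0 -> 135
  FD 3.2: (11.2,0) -> (8.937,2.263) [heading=135, draw]
  -- iteration 2/6 --
  FD 7.4: (8.937,2.263) -> (3.705,7.495) [heading=135, draw]
  FD 3.8: (3.705,7.495) -> (1.018,10.182) [heading=135, draw]
  LT 135: heading 135 -> 270
  FD 3.2: (1.018,10.182) -> (1.018,6.982) [heading=270, draw]
  -- iteration 3/6 --
  FD 7.4: (1.018,6.982) -> (1.018,-0.418) [heading=270, draw]
  FD 3.8: (1.018,-0.418) -> (1.018,-4.218) [heading=270, draw]
  LT 135: heading 270 -> 45
  FD 3.2: (1.018,-4.218) -> (3.28,-1.955) [heading=45, draw]
  -- iteration 4/6 --
  FD 7.4: (3.28,-1.955) -> (8.513,3.278) [heading=45, draw]
  FD 3.8: (8.513,3.278) -> (11.2,5.965) [heading=45, draw]
  LT 135: heading 45 -> 180
  FD 3.2: (11.2,5.965) -> (8,5.965) [heading=180, draw]
  -- iteration 5/6 --
  FD 7.4: (8,5.965) -> (0.6,5.965) [heading=180, draw]
  FD 3.8: (0.6,5.965) -> (-3.2,5.965) [heading=180, draw]
  LT 135: heading 180 -> 315
  FD 3.2: (-3.2,5.965) -> (-0.937,3.702) [heading=315, draw]
  -- iteration 6/6 --
  FD 7.4: (-0.937,3.702) -> (4.295,-1.531) [heading=315, draw]
  FD 3.8: (4.295,-1.531) -> (6.982,-4.218) [heading=315, draw]
  LT 135: heading 315 -> 90
  FD 3.2: (6.982,-4.218) -> (6.982,-1.018) [heading=90, draw]
]
Final: pos=(6.982,-1.018), heading=90, 18 segment(s) drawn

Segment lengths:
  seg 1: (0,0) -> (7.4,0), length = 7.4
  seg 2: (7.4,0) -> (11.2,0), length = 3.8
  seg 3: (11.2,0) -> (8.937,2.263), length = 3.2
  seg 4: (8.937,2.263) -> (3.705,7.495), length = 7.4
  seg 5: (3.705,7.495) -> (1.018,10.182), length = 3.8
  seg 6: (1.018,10.182) -> (1.018,6.982), length = 3.2
  seg 7: (1.018,6.982) -> (1.018,-0.418), length = 7.4
  seg 8: (1.018,-0.418) -> (1.018,-4.218), length = 3.8
  seg 9: (1.018,-4.218) -> (3.28,-1.955), length = 3.2
  seg 10: (3.28,-1.955) -> (8.513,3.278), length = 7.4
  seg 11: (8.513,3.278) -> (11.2,5.965), length = 3.8
  seg 12: (11.2,5.965) -> (8,5.965), length = 3.2
  seg 13: (8,5.965) -> (0.6,5.965), length = 7.4
  seg 14: (0.6,5.965) -> (-3.2,5.965), length = 3.8
  seg 15: (-3.2,5.965) -> (-0.937,3.702), length = 3.2
  seg 16: (-0.937,3.702) -> (4.295,-1.531), length = 7.4
  seg 17: (4.295,-1.531) -> (6.982,-4.218), length = 3.8
  seg 18: (6.982,-4.218) -> (6.982,-1.018), length = 3.2
Total = 86.4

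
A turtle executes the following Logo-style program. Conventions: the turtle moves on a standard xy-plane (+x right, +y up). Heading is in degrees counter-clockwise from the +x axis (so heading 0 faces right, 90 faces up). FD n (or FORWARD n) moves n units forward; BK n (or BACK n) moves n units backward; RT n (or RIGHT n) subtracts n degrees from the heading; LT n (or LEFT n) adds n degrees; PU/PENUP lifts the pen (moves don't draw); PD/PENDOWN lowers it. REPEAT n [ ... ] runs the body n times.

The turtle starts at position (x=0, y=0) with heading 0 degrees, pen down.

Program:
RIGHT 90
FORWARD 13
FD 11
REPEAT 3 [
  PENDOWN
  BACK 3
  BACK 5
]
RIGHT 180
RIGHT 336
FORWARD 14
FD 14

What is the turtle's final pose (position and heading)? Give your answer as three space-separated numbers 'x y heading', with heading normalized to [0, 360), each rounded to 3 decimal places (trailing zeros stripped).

Executing turtle program step by step:
Start: pos=(0,0), heading=0, pen down
RT 90: heading 0 -> 270
FD 13: (0,0) -> (0,-13) [heading=270, draw]
FD 11: (0,-13) -> (0,-24) [heading=270, draw]
REPEAT 3 [
  -- iteration 1/3 --
  PD: pen down
  BK 3: (0,-24) -> (0,-21) [heading=270, draw]
  BK 5: (0,-21) -> (0,-16) [heading=270, draw]
  -- iteration 2/3 --
  PD: pen down
  BK 3: (0,-16) -> (0,-13) [heading=270, draw]
  BK 5: (0,-13) -> (0,-8) [heading=270, draw]
  -- iteration 3/3 --
  PD: pen down
  BK 3: (0,-8) -> (0,-5) [heading=270, draw]
  BK 5: (0,-5) -> (0,0) [heading=270, draw]
]
RT 180: heading 270 -> 90
RT 336: heading 90 -> 114
FD 14: (0,0) -> (-5.694,12.79) [heading=114, draw]
FD 14: (-5.694,12.79) -> (-11.389,25.579) [heading=114, draw]
Final: pos=(-11.389,25.579), heading=114, 10 segment(s) drawn

Answer: -11.389 25.579 114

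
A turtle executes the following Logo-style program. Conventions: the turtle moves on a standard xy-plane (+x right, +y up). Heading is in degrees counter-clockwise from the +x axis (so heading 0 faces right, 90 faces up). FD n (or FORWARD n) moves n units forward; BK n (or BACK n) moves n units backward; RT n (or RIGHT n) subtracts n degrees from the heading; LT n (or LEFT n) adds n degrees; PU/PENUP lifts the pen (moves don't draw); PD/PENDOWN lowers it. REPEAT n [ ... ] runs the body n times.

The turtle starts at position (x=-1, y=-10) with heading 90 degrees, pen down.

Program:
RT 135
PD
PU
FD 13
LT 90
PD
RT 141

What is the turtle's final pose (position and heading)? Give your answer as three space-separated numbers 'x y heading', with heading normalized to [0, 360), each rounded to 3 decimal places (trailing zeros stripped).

Answer: 8.192 -19.192 264

Derivation:
Executing turtle program step by step:
Start: pos=(-1,-10), heading=90, pen down
RT 135: heading 90 -> 315
PD: pen down
PU: pen up
FD 13: (-1,-10) -> (8.192,-19.192) [heading=315, move]
LT 90: heading 315 -> 45
PD: pen down
RT 141: heading 45 -> 264
Final: pos=(8.192,-19.192), heading=264, 0 segment(s) drawn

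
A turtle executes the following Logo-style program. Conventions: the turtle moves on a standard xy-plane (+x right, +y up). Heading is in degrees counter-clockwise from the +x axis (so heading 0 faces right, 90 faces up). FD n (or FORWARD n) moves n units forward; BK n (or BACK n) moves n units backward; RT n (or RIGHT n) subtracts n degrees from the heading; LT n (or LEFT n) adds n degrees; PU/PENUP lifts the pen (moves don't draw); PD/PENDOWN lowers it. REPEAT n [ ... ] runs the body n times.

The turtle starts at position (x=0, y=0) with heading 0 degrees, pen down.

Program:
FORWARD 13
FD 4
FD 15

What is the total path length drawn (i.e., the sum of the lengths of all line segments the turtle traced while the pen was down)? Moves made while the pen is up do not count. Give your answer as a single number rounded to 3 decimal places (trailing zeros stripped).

Answer: 32

Derivation:
Executing turtle program step by step:
Start: pos=(0,0), heading=0, pen down
FD 13: (0,0) -> (13,0) [heading=0, draw]
FD 4: (13,0) -> (17,0) [heading=0, draw]
FD 15: (17,0) -> (32,0) [heading=0, draw]
Final: pos=(32,0), heading=0, 3 segment(s) drawn

Segment lengths:
  seg 1: (0,0) -> (13,0), length = 13
  seg 2: (13,0) -> (17,0), length = 4
  seg 3: (17,0) -> (32,0), length = 15
Total = 32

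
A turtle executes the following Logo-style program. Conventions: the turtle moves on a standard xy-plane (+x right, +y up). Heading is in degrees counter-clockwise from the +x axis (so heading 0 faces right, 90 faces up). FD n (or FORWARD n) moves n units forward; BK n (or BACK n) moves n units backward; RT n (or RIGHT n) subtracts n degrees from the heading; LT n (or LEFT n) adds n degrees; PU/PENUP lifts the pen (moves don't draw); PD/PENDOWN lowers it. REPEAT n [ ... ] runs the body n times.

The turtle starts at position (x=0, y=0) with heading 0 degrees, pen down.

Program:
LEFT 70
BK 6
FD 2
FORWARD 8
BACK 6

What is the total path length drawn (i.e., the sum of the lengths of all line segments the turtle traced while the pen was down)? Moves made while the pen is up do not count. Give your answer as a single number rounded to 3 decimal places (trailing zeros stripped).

Answer: 22

Derivation:
Executing turtle program step by step:
Start: pos=(0,0), heading=0, pen down
LT 70: heading 0 -> 70
BK 6: (0,0) -> (-2.052,-5.638) [heading=70, draw]
FD 2: (-2.052,-5.638) -> (-1.368,-3.759) [heading=70, draw]
FD 8: (-1.368,-3.759) -> (1.368,3.759) [heading=70, draw]
BK 6: (1.368,3.759) -> (-0.684,-1.879) [heading=70, draw]
Final: pos=(-0.684,-1.879), heading=70, 4 segment(s) drawn

Segment lengths:
  seg 1: (0,0) -> (-2.052,-5.638), length = 6
  seg 2: (-2.052,-5.638) -> (-1.368,-3.759), length = 2
  seg 3: (-1.368,-3.759) -> (1.368,3.759), length = 8
  seg 4: (1.368,3.759) -> (-0.684,-1.879), length = 6
Total = 22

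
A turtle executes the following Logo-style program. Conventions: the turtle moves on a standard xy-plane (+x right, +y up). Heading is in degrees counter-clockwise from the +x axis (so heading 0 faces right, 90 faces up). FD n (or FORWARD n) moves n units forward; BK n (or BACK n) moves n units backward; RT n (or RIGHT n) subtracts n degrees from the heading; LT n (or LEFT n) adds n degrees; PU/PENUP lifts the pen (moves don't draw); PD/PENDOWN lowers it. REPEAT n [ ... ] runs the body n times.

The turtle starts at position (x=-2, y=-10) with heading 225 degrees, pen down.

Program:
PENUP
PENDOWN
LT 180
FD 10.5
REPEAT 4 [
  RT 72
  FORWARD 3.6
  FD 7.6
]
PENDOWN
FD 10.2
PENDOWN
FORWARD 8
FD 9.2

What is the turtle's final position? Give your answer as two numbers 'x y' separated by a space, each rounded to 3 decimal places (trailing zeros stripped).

Executing turtle program step by step:
Start: pos=(-2,-10), heading=225, pen down
PU: pen up
PD: pen down
LT 180: heading 225 -> 45
FD 10.5: (-2,-10) -> (5.425,-2.575) [heading=45, draw]
REPEAT 4 [
  -- iteration 1/4 --
  RT 72: heading 45 -> 333
  FD 3.6: (5.425,-2.575) -> (8.632,-4.21) [heading=333, draw]
  FD 7.6: (8.632,-4.21) -> (15.404,-7.66) [heading=333, draw]
  -- iteration 2/4 --
  RT 72: heading 333 -> 261
  FD 3.6: (15.404,-7.66) -> (14.841,-11.216) [heading=261, draw]
  FD 7.6: (14.841,-11.216) -> (13.652,-18.722) [heading=261, draw]
  -- iteration 3/4 --
  RT 72: heading 261 -> 189
  FD 3.6: (13.652,-18.722) -> (10.096,-19.285) [heading=189, draw]
  FD 7.6: (10.096,-19.285) -> (2.59,-20.474) [heading=189, draw]
  -- iteration 4/4 --
  RT 72: heading 189 -> 117
  FD 3.6: (2.59,-20.474) -> (0.955,-17.267) [heading=117, draw]
  FD 7.6: (0.955,-17.267) -> (-2.495,-10.495) [heading=117, draw]
]
PD: pen down
FD 10.2: (-2.495,-10.495) -> (-7.126,-1.407) [heading=117, draw]
PD: pen down
FD 8: (-7.126,-1.407) -> (-10.758,5.721) [heading=117, draw]
FD 9.2: (-10.758,5.721) -> (-14.934,13.919) [heading=117, draw]
Final: pos=(-14.934,13.919), heading=117, 12 segment(s) drawn

Answer: -14.934 13.919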